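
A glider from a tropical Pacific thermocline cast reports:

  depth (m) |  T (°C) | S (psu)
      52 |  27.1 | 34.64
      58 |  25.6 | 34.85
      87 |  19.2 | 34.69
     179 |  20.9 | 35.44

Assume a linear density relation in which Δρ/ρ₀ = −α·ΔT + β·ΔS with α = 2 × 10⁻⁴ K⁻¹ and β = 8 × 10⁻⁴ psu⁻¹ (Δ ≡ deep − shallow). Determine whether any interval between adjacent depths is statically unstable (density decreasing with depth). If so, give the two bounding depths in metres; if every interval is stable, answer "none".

none

Evaluate Δρ/ρ₀ = −αΔT + βΔS across each adjacent pair:
  52–58 m: −αΔT+βΔS = −(2 × 10⁻⁴)(-1.5)+(8 × 10⁻⁴)(+0.21) = 4.7 × 10⁻⁴ → stable
  58–87 m: −αΔT+βΔS = −(2 × 10⁻⁴)(-6.4)+(8 × 10⁻⁴)(-0.16) = 1.2 × 10⁻³ → stable
  87–179 m: −αΔT+βΔS = −(2 × 10⁻⁴)(+1.7)+(8 × 10⁻⁴)(+0.75) = 2.6 × 10⁻⁴ → stable
Every interval has Δρ > 0: the column is stably stratified throughout.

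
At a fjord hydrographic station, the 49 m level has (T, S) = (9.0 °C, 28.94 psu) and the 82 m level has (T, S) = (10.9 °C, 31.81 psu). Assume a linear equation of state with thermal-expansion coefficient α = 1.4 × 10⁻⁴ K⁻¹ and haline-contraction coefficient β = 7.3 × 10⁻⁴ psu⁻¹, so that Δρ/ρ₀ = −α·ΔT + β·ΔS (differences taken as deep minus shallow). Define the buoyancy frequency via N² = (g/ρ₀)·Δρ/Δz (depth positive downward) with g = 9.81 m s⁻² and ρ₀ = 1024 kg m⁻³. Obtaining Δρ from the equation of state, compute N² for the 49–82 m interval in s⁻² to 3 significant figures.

ΔT = +1.9 K, ΔS = +2.87 psu (deep − shallow).
Δρ/ρ₀ = −αΔT + βΔS = -2.66 × 10⁻⁴ + 2.0951 × 10⁻³ = 1.8291 × 10⁻³, so Δρ ≈ 1.873 kg m⁻³.
N² = (g/ρ₀)·Δρ/Δz = g·(Δρ/ρ₀)/Δz = 9.81 × 1.8291 × 10⁻³ / 33 = 5.4374 × 10⁻⁴ s⁻² ≈ 5.44 × 10⁻⁴ s⁻².

5.44 × 10⁻⁴ s⁻²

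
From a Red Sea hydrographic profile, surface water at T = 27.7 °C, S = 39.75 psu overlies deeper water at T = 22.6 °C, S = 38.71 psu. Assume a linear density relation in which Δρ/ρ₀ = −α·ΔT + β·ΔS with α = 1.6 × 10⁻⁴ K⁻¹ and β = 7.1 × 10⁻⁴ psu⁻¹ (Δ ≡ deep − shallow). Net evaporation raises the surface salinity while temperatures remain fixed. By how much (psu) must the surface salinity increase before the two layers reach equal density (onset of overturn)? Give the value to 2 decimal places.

Neutral buoyancy requires −α(T_deep − T_surf) + β(S_deep − S_surf′) = 0.
S_surf′ = S_deep − (α/β)·ΔT = 38.71 − (1.6 × 10⁻⁴/7.1 × 10⁻⁴)·(-5.1) = 39.8593 psu.
Increase required: 39.8593 − 39.75 = 0.1093 psu.

0.11 psu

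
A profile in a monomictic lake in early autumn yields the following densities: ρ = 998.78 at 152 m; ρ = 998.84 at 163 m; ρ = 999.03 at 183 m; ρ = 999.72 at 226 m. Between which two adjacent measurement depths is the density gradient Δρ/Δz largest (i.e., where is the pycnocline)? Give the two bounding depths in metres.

Compute the density gradient over each adjacent pair:
  152–163 m: Δρ/Δz = 0.06/11 = 5.5 × 10⁻³ kg m⁻⁴
  163–183 m: Δρ/Δz = 0.19/20 = 9.5 × 10⁻³ kg m⁻⁴
  183–226 m: Δρ/Δz = 0.69/43 = 0.016 kg m⁻⁴
The largest gradient is in the 183–226 m interval — the pycnocline.

183–226 m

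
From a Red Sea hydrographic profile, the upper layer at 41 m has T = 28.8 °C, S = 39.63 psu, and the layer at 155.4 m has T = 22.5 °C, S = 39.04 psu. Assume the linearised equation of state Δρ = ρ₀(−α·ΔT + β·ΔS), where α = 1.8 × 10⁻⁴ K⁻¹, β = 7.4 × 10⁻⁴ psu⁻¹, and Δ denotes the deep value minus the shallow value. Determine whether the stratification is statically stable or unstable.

ΔT = 22.5 − 28.8 = -6.3 K and ΔS = 39.04 − 39.63 = -0.59 psu (deep − shallow).
−αΔT = 1.134 × 10⁻³; βΔS = -4.366 × 10⁻⁴; sum Δρ/ρ₀ = 6.974 × 10⁻⁴.
Δρ/ρ₀ > 0, so Δρ > 0: deeper water is denser → statically stable.

stable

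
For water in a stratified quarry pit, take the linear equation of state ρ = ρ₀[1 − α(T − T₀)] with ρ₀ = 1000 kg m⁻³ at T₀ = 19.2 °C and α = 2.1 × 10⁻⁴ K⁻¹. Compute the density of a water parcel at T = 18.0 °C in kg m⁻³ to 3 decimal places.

1000.252 kg m⁻³

T − T₀ = -1.2 K.
Bracket = 1 − α·(-1.2) = 1 + (2.52 × 10⁻⁴) = 1.0002520.
ρ = 1000 × 1.0002520 = 1000.252 kg m⁻³.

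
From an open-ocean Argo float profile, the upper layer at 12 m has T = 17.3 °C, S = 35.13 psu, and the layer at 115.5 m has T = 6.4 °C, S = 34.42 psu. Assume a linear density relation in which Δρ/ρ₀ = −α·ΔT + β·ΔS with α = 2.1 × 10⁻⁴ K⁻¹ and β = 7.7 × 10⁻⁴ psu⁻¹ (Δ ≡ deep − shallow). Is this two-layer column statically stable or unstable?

ΔT = 6.4 − 17.3 = -10.9 K and ΔS = 34.42 − 35.13 = -0.71 psu (deep − shallow).
−αΔT = 2.289 × 10⁻³; βΔS = -5.467 × 10⁻⁴; sum Δρ/ρ₀ = 1.7423 × 10⁻³.
Δρ/ρ₀ > 0, so Δρ > 0: deeper water is denser → statically stable.

stable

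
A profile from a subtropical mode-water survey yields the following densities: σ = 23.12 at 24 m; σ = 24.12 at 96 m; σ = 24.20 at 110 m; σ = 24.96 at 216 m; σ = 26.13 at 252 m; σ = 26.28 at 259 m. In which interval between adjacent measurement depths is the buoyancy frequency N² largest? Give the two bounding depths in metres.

216–252 m

Compute the density gradient over each adjacent pair:
  24–96 m: Δρ/Δz = 1.00/72 = 0.014 kg m⁻⁴
  96–110 m: Δρ/Δz = 0.08/14 = 5.7 × 10⁻³ kg m⁻⁴
  110–216 m: Δρ/Δz = 0.76/106 = 7.2 × 10⁻³ kg m⁻⁴
  216–252 m: Δρ/Δz = 1.17/36 = 0.033 kg m⁻⁴
  252–259 m: Δρ/Δz = 0.15/7 = 0.021 kg m⁻⁴
The largest gradient is in the 216–252 m interval — the pycnocline.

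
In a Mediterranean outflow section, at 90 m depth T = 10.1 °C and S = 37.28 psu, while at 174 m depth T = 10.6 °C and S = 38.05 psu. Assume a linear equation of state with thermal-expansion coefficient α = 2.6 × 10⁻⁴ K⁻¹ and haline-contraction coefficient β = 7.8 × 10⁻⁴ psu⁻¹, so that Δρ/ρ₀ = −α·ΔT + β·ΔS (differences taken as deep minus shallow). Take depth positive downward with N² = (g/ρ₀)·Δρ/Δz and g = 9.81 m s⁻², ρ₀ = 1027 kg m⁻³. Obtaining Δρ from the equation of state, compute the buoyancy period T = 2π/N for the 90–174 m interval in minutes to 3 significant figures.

ΔT = +0.5 K, ΔS = +0.77 psu (deep − shallow).
Δρ/ρ₀ = −αΔT + βΔS = -1.30 × 10⁻⁴ + 6.006 × 10⁻⁴ = 4.706 × 10⁻⁴, so Δρ ≈ 0.4833 kg m⁻³.
N² = (g/ρ₀)·Δρ/Δz = g·(Δρ/ρ₀)/Δz = 9.81 × 4.706 × 10⁻⁴ / 84 = 5.4959 × 10⁻⁵ s⁻².
N = √(5.4959 × 10⁻⁵) = 7.4134 × 10⁻³ rad s⁻¹ → T = 2π/N = 847.54 s = 14.126 min ≈ 14.1 min.

14.1 min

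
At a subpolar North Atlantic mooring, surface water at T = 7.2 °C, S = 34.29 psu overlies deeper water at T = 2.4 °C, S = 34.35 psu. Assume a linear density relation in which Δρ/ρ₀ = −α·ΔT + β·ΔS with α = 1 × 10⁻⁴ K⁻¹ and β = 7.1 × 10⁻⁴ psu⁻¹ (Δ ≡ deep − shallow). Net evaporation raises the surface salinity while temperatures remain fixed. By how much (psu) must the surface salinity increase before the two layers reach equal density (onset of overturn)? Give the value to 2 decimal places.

0.74 psu

Neutral buoyancy requires −α(T_deep − T_surf) + β(S_deep − S_surf′) = 0.
S_surf′ = S_deep − (α/β)·ΔT = 34.35 − (1 × 10⁻⁴/7.1 × 10⁻⁴)·(-4.8) = 35.0261 psu.
Increase required: 35.0261 − 34.29 = 0.7361 psu.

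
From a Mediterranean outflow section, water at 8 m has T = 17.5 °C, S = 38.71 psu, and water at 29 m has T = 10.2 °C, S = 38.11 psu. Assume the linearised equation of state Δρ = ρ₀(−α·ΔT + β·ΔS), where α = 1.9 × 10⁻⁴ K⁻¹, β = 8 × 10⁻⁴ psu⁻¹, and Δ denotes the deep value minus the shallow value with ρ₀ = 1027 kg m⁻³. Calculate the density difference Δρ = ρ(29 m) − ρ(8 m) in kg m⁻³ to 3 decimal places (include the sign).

ΔT = -7.3 K, ΔS = -0.60 psu (deep − shallow).
Δρ/ρ₀ = −(1.9 × 10⁻⁴)(-7.3) + (8 × 10⁻⁴)(-0.60) = 9.07 × 10⁻⁴.
Δρ = 1027 × (9.07 × 10⁻⁴) = +0.931 kg m⁻³.
Positive Δρ: denser below, stable.

+0.931 kg m⁻³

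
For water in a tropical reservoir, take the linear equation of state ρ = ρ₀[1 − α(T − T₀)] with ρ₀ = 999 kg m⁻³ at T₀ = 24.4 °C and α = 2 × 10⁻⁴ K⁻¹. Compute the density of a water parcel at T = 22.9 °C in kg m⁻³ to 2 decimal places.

999.30 kg m⁻³

T − T₀ = -1.5 K.
Bracket = 1 − α·(-1.5) = 1 + (3.00 × 10⁻⁴) = 1.0003000.
ρ = 999 × 1.0003000 = 999.30 kg m⁻³.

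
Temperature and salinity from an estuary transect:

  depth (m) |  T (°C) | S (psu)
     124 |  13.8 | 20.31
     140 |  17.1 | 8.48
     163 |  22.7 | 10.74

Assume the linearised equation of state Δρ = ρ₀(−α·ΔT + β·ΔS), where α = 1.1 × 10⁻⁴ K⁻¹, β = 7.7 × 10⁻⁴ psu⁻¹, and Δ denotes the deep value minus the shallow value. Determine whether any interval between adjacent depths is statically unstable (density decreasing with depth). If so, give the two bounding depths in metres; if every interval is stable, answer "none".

Evaluate Δρ/ρ₀ = −αΔT + βΔS across each adjacent pair:
  124–140 m: −αΔT+βΔS = −(1.1 × 10⁻⁴)(+3.3)+(7.7 × 10⁻⁴)(-11.83) = -9.5 × 10⁻³ → UNSTABLE
  140–163 m: −αΔT+βΔS = −(1.1 × 10⁻⁴)(+5.6)+(7.7 × 10⁻⁴)(+2.26) = 1.1 × 10⁻³ → stable
The 124–140 m interval has Δρ < 0: lighter water underlies denser water.

124–140 m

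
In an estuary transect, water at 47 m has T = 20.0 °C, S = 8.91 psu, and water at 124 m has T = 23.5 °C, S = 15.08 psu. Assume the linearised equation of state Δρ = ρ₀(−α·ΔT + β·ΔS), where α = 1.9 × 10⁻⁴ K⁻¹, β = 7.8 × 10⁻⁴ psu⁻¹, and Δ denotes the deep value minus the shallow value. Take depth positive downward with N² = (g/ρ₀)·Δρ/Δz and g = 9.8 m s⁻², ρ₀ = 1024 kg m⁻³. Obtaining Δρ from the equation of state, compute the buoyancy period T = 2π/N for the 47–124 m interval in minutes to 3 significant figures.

4.56 min

ΔT = +3.5 K, ΔS = +6.17 psu (deep − shallow).
Δρ/ρ₀ = −αΔT + βΔS = -6.65 × 10⁻⁴ + 4.8126 × 10⁻³ = 4.1476 × 10⁻³, so Δρ ≈ 4.247 kg m⁻³.
N² = (g/ρ₀)·Δρ/Δz = g·(Δρ/ρ₀)/Δz = 9.8 × 4.1476 × 10⁻³ / 77 = 5.2788 × 10⁻⁴ s⁻².
N = √(5.2788 × 10⁻⁴) = 0.022976 rad s⁻¹ → T = 2π/N = 273.47 s = 4.5578 min ≈ 4.56 min.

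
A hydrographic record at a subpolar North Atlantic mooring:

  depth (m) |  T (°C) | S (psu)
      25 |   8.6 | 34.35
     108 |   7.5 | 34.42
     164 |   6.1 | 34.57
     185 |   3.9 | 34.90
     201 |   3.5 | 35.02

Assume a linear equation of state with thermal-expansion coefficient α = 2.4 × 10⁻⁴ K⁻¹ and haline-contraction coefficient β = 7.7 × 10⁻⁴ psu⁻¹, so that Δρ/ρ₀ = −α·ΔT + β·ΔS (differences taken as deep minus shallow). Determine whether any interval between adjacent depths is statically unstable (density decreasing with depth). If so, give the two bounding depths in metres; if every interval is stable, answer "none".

none

Evaluate Δρ/ρ₀ = −αΔT + βΔS across each adjacent pair:
  25–108 m: −αΔT+βΔS = −(2.4 × 10⁻⁴)(-1.1)+(7.7 × 10⁻⁴)(+0.07) = 3.2 × 10⁻⁴ → stable
  108–164 m: −αΔT+βΔS = −(2.4 × 10⁻⁴)(-1.4)+(7.7 × 10⁻⁴)(+0.15) = 4.5 × 10⁻⁴ → stable
  164–185 m: −αΔT+βΔS = −(2.4 × 10⁻⁴)(-2.2)+(7.7 × 10⁻⁴)(+0.33) = 7.8 × 10⁻⁴ → stable
  185–201 m: −αΔT+βΔS = −(2.4 × 10⁻⁴)(-0.4)+(7.7 × 10⁻⁴)(+0.12) = 1.9 × 10⁻⁴ → stable
Every interval has Δρ > 0: the column is stably stratified throughout.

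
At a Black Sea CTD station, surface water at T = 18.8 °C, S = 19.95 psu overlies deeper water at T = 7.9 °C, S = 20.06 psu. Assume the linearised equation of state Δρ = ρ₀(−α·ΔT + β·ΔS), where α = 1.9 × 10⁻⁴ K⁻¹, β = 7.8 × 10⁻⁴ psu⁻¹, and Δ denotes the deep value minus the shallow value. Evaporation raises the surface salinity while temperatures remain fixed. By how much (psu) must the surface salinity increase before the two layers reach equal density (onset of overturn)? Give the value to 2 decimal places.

Neutral buoyancy requires −α(T_deep − T_surf) + β(S_deep − S_surf′) = 0.
S_surf′ = S_deep − (α/β)·ΔT = 20.06 − (1.9 × 10⁻⁴/7.8 × 10⁻⁴)·(-10.9) = 22.7151 psu.
Increase required: 22.7151 − 19.95 = 2.7651 psu.

2.77 psu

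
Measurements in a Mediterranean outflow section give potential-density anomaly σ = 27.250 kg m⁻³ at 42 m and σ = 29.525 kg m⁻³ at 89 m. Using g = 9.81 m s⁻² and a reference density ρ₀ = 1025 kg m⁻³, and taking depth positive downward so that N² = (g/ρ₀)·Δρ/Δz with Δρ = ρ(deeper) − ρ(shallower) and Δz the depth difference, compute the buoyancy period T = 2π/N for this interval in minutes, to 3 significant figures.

Δρ = 1029.525 − 1027.250 = 2.275 kg m⁻³ over Δz = 89 − 42 = 47 m.
N² = (9.81/1025) × (2.275/47) = 4.6326 × 10⁻⁴ s⁻².
N = √(4.6326 × 10⁻⁴) = 0.021523 rad s⁻¹, so T = 2π/N = 291.93 s = 4.8655 min ≈ 4.87 min.

4.87 min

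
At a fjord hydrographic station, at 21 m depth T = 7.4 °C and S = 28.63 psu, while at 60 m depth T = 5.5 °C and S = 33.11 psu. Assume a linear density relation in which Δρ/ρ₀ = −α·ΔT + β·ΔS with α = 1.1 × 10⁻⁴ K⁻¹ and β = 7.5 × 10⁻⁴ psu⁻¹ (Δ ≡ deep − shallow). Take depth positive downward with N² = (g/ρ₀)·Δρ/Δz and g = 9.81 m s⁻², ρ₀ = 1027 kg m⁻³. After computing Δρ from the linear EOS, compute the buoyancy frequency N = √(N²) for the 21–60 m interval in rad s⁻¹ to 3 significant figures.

ΔT = -1.9 K, ΔS = +4.48 psu (deep − shallow).
Δρ/ρ₀ = −αΔT + βΔS = 2.09 × 10⁻⁴ + 3.36 × 10⁻³ = 3.569 × 10⁻³, so Δρ ≈ 3.665 kg m⁻³.
N² = (g/ρ₀)·Δρ/Δz = g·(Δρ/ρ₀)/Δz = 9.81 × 3.569 × 10⁻³ / 39 = 8.9774 × 10⁻⁴ s⁻².
N = √(8.9774 × 10⁻⁴) = 0.029962 rad s⁻¹ ≈ 0.0300 rad s⁻¹.

0.0300 rad s⁻¹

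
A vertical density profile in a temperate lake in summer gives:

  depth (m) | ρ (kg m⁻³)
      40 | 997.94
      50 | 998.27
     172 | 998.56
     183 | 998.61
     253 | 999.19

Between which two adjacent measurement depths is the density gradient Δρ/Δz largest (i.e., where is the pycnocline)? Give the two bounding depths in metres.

Compute the density gradient over each adjacent pair:
  40–50 m: Δρ/Δz = 0.33/10 = 0.033 kg m⁻⁴
  50–172 m: Δρ/Δz = 0.29/122 = 2.4 × 10⁻³ kg m⁻⁴
  172–183 m: Δρ/Δz = 0.05/11 = 4.5 × 10⁻³ kg m⁻⁴
  183–253 m: Δρ/Δz = 0.58/70 = 8.3 × 10⁻³ kg m⁻⁴
The largest gradient is in the 40–50 m interval — the pycnocline.

40–50 m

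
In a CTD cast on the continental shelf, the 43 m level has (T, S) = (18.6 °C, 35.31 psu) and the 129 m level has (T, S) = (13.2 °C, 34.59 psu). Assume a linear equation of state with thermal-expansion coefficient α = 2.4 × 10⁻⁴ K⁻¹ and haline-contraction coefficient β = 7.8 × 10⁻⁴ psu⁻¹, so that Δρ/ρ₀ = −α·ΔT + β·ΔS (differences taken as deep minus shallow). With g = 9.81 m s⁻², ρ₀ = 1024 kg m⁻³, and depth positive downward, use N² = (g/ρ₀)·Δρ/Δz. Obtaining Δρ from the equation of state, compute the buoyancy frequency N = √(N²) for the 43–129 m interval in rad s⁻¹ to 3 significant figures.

9.15 × 10⁻³ rad s⁻¹

ΔT = -5.4 K, ΔS = -0.72 psu (deep − shallow).
Δρ/ρ₀ = −αΔT + βΔS = 1.296 × 10⁻³ − 5.616 × 10⁻⁴ = 7.344 × 10⁻⁴, so Δρ ≈ 0.7520 kg m⁻³.
N² = (g/ρ₀)·Δρ/Δz = g·(Δρ/ρ₀)/Δz = 9.81 × 7.344 × 10⁻⁴ / 86 = 8.3773 × 10⁻⁵ s⁻².
N = √(8.3773 × 10⁻⁵) = 9.1528 × 10⁻³ rad s⁻¹ ≈ 9.15 × 10⁻³ rad s⁻¹.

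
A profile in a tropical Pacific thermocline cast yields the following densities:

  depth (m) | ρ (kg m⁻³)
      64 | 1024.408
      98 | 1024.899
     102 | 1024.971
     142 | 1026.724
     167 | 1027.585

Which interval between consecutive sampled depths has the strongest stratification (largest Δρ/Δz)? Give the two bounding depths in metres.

102–142 m

Compute the density gradient over each adjacent pair:
  64–98 m: Δρ/Δz = 0.491/34 = 0.014 kg m⁻⁴
  98–102 m: Δρ/Δz = 0.072/4 = 0.018 kg m⁻⁴
  102–142 m: Δρ/Δz = 1.753/40 = 0.044 kg m⁻⁴
  142–167 m: Δρ/Δz = 0.861/25 = 0.034 kg m⁻⁴
The largest gradient is in the 102–142 m interval — the pycnocline.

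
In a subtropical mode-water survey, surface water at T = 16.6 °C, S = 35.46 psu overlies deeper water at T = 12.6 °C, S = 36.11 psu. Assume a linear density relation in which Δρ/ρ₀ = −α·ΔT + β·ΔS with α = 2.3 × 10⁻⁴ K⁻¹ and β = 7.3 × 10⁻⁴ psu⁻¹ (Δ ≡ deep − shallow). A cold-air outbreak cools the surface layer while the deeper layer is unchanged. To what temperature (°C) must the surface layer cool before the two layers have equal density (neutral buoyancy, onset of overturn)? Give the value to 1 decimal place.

10.5 °C

Neutral buoyancy requires Δρ = 0, i.e. −α(T_deep − T_surf′) + β(S_deep − S_surf) = 0.
T_surf′ = T_deep − (β/α)·ΔS = 12.6 − (7.3 × 10⁻⁴/2.3 × 10⁻⁴)·(+0.65) = 10.537 °C.
Cooling required: 16.6 − (10.537) = 6.063 °C.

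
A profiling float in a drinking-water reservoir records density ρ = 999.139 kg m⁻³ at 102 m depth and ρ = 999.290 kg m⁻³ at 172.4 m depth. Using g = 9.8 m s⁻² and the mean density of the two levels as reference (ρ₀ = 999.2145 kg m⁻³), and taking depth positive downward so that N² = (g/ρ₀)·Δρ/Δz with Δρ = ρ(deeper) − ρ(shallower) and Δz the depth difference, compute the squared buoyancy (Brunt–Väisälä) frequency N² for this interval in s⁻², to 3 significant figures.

2.10 × 10⁻⁵ s⁻²

Δρ = 999.290 − 999.139 = 0.151 kg m⁻³ over Δz = 172.4 − 102 = 70.4 m.
N² = (9.8/999.2145) × (0.151/70.4) = 2.1036 × 10⁻⁵ s⁻² ≈ 2.10 × 10⁻⁵ s⁻².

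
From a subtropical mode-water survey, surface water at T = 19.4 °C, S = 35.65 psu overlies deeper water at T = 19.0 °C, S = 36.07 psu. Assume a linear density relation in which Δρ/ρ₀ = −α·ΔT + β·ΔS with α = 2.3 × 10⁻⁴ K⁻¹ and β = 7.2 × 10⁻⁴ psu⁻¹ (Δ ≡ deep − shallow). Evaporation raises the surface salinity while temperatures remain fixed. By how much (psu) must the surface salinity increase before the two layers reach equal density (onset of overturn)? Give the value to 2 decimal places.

0.55 psu

Neutral buoyancy requires −α(T_deep − T_surf) + β(S_deep − S_surf′) = 0.
S_surf′ = S_deep − (α/β)·ΔT = 36.07 − (2.3 × 10⁻⁴/7.2 × 10⁻⁴)·(-0.4) = 36.1978 psu.
Increase required: 36.1978 − 35.65 = 0.5478 psu.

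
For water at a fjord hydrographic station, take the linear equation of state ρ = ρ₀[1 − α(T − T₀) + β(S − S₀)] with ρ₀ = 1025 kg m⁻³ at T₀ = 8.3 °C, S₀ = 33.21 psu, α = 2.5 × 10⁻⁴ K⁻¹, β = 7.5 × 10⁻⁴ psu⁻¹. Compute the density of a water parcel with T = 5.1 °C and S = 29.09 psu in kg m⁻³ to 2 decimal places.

T − T₀ = -3.2 K, S − S₀ = -4.12 psu.
Bracket = 1 − α·(-3.2) + β·(-4.12) = 1 + (-2.29 × 10⁻³) = 0.9977100.
ρ = 1025 × 0.9977100 = 1022.65 kg m⁻³.

1022.65 kg m⁻³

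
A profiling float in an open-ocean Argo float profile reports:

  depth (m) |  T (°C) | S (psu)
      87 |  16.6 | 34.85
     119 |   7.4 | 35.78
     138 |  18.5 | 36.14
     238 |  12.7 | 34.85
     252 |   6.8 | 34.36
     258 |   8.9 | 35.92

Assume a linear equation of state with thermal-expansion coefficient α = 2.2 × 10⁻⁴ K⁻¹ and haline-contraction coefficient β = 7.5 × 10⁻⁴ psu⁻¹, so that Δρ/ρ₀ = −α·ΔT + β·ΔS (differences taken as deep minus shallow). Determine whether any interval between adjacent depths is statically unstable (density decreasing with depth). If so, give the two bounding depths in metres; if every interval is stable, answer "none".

Evaluate Δρ/ρ₀ = −αΔT + βΔS across each adjacent pair:
  87–119 m: −αΔT+βΔS = −(2.2 × 10⁻⁴)(-9.2)+(7.5 × 10⁻⁴)(+0.93) = 2.7 × 10⁻³ → stable
  119–138 m: −αΔT+βΔS = −(2.2 × 10⁻⁴)(+11.1)+(7.5 × 10⁻⁴)(+0.36) = -2.2 × 10⁻³ → UNSTABLE
  138–238 m: −αΔT+βΔS = −(2.2 × 10⁻⁴)(-5.8)+(7.5 × 10⁻⁴)(-1.29) = 3.1 × 10⁻⁴ → stable
  238–252 m: −αΔT+βΔS = −(2.2 × 10⁻⁴)(-5.9)+(7.5 × 10⁻⁴)(-0.49) = 9.3 × 10⁻⁴ → stable
  252–258 m: −αΔT+βΔS = −(2.2 × 10⁻⁴)(+2.1)+(7.5 × 10⁻⁴)(+1.56) = 7.1 × 10⁻⁴ → stable
The 119–138 m interval has Δρ < 0: lighter water underlies denser water.

119–138 m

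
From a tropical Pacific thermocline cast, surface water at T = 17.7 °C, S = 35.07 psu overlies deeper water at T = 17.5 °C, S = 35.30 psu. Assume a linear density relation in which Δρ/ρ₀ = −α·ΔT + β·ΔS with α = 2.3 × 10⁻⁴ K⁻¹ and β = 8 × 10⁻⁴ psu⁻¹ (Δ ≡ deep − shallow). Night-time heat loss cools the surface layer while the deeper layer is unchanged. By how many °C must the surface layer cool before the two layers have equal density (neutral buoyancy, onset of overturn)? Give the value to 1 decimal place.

Neutral buoyancy requires Δρ = 0, i.e. −α(T_deep − T_surf′) + β(S_deep − S_surf) = 0.
T_surf′ = T_deep − (β/α)·ΔS = 17.5 − (8 × 10⁻⁴/2.3 × 10⁻⁴)·(+0.23) = 16.700 °C.
Cooling required: 17.7 − (16.700) = 1.000 °C.

1.0 °C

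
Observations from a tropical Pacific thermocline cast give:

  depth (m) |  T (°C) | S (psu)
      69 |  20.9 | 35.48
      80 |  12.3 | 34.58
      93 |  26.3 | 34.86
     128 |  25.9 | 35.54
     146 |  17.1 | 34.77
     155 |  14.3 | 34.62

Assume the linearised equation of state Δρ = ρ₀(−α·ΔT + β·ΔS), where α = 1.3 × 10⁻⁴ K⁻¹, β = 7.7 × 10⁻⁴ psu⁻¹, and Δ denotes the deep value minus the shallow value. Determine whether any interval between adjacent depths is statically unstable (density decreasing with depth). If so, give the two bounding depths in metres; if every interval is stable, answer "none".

Evaluate Δρ/ρ₀ = −αΔT + βΔS across each adjacent pair:
  69–80 m: −αΔT+βΔS = −(1.3 × 10⁻⁴)(-8.6)+(7.7 × 10⁻⁴)(-0.90) = 4.2 × 10⁻⁴ → stable
  80–93 m: −αΔT+βΔS = −(1.3 × 10⁻⁴)(+14.0)+(7.7 × 10⁻⁴)(+0.28) = -1.6 × 10⁻³ → UNSTABLE
  93–128 m: −αΔT+βΔS = −(1.3 × 10⁻⁴)(-0.4)+(7.7 × 10⁻⁴)(+0.68) = 5.8 × 10⁻⁴ → stable
  128–146 m: −αΔT+βΔS = −(1.3 × 10⁻⁴)(-8.8)+(7.7 × 10⁻⁴)(-0.77) = 5.5 × 10⁻⁴ → stable
  146–155 m: −αΔT+βΔS = −(1.3 × 10⁻⁴)(-2.8)+(7.7 × 10⁻⁴)(-0.15) = 2.5 × 10⁻⁴ → stable
The 80–93 m interval has Δρ < 0: lighter water underlies denser water.

80–93 m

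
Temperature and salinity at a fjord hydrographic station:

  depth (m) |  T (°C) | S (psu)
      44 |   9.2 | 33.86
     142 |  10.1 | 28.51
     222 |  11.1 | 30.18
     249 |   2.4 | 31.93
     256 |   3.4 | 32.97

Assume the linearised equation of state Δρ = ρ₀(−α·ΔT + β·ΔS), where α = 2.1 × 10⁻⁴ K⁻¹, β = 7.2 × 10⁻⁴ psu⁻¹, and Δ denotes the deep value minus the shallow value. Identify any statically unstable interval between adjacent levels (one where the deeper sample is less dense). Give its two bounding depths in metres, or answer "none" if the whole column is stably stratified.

Evaluate Δρ/ρ₀ = −αΔT + βΔS across each adjacent pair:
  44–142 m: −αΔT+βΔS = −(2.1 × 10⁻⁴)(+0.9)+(7.2 × 10⁻⁴)(-5.35) = -4.0 × 10⁻³ → UNSTABLE
  142–222 m: −αΔT+βΔS = −(2.1 × 10⁻⁴)(+1.0)+(7.2 × 10⁻⁴)(+1.67) = 9.9 × 10⁻⁴ → stable
  222–249 m: −αΔT+βΔS = −(2.1 × 10⁻⁴)(-8.7)+(7.2 × 10⁻⁴)(+1.75) = 3.1 × 10⁻³ → stable
  249–256 m: −αΔT+βΔS = −(2.1 × 10⁻⁴)(+1.0)+(7.2 × 10⁻⁴)(+1.04) = 5.4 × 10⁻⁴ → stable
The 44–142 m interval has Δρ < 0: lighter water underlies denser water.

44–142 m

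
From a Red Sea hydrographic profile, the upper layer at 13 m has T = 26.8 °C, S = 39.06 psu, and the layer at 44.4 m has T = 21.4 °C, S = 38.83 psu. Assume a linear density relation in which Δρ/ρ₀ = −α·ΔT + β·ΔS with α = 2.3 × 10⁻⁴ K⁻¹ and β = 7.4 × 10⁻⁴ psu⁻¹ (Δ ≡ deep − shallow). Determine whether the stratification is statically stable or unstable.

ΔT = 21.4 − 26.8 = -5.4 K and ΔS = 38.83 − 39.06 = -0.23 psu (deep − shallow).
−αΔT = 1.242 × 10⁻³; βΔS = -1.702 × 10⁻⁴; sum Δρ/ρ₀ = 1.0718 × 10⁻³.
Δρ/ρ₀ > 0, so Δρ > 0: deeper water is denser → statically stable.

stable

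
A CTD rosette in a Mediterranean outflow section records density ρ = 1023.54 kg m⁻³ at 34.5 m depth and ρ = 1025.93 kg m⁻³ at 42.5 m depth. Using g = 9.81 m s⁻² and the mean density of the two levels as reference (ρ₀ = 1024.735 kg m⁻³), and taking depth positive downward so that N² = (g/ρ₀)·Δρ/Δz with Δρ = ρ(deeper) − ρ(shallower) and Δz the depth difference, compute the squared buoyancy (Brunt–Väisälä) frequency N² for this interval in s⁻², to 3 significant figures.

Δρ = 1025.93 − 1023.54 = 2.39 kg m⁻³ over Δz = 42.5 − 34.5 = 8 m.
N² = (9.81/1024.735) × (2.39/8) = 2.8600 × 10⁻³ s⁻² ≈ 2.86 × 10⁻³ s⁻².
A positive N² confirms static stability across the interval.

2.86 × 10⁻³ s⁻²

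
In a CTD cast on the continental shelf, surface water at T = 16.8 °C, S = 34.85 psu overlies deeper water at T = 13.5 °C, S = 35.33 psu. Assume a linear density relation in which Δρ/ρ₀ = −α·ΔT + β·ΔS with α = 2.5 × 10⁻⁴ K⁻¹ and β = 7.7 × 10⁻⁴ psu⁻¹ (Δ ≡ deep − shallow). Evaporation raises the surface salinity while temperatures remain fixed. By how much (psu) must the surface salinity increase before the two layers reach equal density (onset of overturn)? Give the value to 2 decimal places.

Neutral buoyancy requires −α(T_deep − T_surf) + β(S_deep − S_surf′) = 0.
S_surf′ = S_deep − (α/β)·ΔT = 35.33 − (2.5 × 10⁻⁴/7.7 × 10⁻⁴)·(-3.3) = 36.4014 psu.
Increase required: 36.4014 − 34.85 = 1.5514 psu.

1.55 psu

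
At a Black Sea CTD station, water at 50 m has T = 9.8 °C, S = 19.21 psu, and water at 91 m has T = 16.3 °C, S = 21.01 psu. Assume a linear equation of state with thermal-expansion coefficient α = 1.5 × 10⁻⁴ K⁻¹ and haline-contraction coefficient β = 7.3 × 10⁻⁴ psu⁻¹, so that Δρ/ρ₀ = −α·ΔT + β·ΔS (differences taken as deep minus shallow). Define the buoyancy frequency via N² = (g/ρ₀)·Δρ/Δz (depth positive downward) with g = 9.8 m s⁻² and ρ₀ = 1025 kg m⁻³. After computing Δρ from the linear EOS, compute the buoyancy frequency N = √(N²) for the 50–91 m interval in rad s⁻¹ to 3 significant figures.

9.00 × 10⁻³ rad s⁻¹

ΔT = +6.5 K, ΔS = +1.80 psu (deep − shallow).
Δρ/ρ₀ = −αΔT + βΔS = -9.75 × 10⁻⁴ + 1.314 × 10⁻³ = 3.39 × 10⁻⁴, so Δρ ≈ 0.3475 kg m⁻³.
N² = (g/ρ₀)·Δρ/Δz = g·(Δρ/ρ₀)/Δz = 9.8 × 3.39 × 10⁻⁴ / 41 = 8.1029 × 10⁻⁵ s⁻².
N = √(8.1029 × 10⁻⁵) = 9.0016 × 10⁻³ rad s⁻¹ ≈ 9.00 × 10⁻³ rad s⁻¹.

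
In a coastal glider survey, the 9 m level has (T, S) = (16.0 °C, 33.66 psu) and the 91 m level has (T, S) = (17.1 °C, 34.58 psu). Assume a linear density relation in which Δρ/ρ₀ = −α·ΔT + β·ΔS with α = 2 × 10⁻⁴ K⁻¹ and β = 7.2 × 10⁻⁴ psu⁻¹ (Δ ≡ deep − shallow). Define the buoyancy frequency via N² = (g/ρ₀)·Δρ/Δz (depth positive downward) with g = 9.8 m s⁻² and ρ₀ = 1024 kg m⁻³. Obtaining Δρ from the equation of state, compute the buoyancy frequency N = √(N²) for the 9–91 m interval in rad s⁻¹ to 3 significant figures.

ΔT = +1.1 K, ΔS = +0.92 psu (deep − shallow).
Δρ/ρ₀ = −αΔT + βΔS = -2.20 × 10⁻⁴ + 6.624 × 10⁻⁴ = 4.424 × 10⁻⁴, so Δρ ≈ 0.4530 kg m⁻³.
N² = (g/ρ₀)·Δρ/Δz = g·(Δρ/ρ₀)/Δz = 9.8 × 4.424 × 10⁻⁴ / 82 = 5.2872 × 10⁻⁵ s⁻².
N = √(5.2872 × 10⁻⁵) = 7.2713 × 10⁻³ rad s⁻¹ ≈ 7.27 × 10⁻³ rad s⁻¹.

7.27 × 10⁻³ rad s⁻¹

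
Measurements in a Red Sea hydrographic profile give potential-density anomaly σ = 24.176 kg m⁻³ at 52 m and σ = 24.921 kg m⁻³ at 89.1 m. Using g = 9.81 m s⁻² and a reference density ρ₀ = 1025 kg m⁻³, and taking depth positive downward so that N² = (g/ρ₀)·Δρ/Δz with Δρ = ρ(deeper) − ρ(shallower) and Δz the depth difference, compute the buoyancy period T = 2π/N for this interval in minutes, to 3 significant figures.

7.55 min

Δρ = 1024.921 − 1024.176 = 0.745 kg m⁻³ over Δz = 89.1 − 52 = 37.1 m.
N² = (9.81/1025) × (0.745/37.1) = 1.9219 × 10⁻⁴ s⁻².
N = √(1.9219 × 10⁻⁴) = 0.013863 rad s⁻¹, so T = 2π/N = 453.23 s = 7.5538 min ≈ 7.55 min.
N² > 0, so the interval is statically stable.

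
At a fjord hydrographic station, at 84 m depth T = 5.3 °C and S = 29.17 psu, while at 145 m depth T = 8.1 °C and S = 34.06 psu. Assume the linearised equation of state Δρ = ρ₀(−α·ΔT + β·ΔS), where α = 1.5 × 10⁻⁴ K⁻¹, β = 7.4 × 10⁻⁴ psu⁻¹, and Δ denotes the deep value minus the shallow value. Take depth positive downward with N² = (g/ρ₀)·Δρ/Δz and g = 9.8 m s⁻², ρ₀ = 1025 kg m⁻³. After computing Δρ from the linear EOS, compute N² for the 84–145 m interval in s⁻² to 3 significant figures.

5.14 × 10⁻⁴ s⁻²

ΔT = +2.8 K, ΔS = +4.89 psu (deep − shallow).
Δρ/ρ₀ = −αΔT + βΔS = -4.20 × 10⁻⁴ + 3.6186 × 10⁻³ = 3.1986 × 10⁻³, so Δρ ≈ 3.279 kg m⁻³.
N² = (g/ρ₀)·Δρ/Δz = g·(Δρ/ρ₀)/Δz = 9.8 × 3.1986 × 10⁻³ / 61 = 5.1387 × 10⁻⁴ s⁻² ≈ 5.14 × 10⁻⁴ s⁻².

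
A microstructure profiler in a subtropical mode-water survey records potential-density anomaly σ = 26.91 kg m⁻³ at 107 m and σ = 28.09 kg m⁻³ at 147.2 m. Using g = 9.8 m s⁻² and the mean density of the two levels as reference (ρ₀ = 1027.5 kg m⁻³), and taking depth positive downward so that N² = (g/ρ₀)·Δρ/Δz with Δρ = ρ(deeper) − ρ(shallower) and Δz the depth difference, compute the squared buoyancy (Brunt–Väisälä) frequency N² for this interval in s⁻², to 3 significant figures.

Δρ = 1028.09 − 1026.91 = 1.18 kg m⁻³ over Δz = 147.2 − 107 = 40.2 m.
N² = (9.8/1027.5) × (1.18/40.2) = 2.7996 × 10⁻⁴ s⁻² ≈ 2.80 × 10⁻⁴ s⁻².
A positive N² confirms static stability across the interval.

2.80 × 10⁻⁴ s⁻²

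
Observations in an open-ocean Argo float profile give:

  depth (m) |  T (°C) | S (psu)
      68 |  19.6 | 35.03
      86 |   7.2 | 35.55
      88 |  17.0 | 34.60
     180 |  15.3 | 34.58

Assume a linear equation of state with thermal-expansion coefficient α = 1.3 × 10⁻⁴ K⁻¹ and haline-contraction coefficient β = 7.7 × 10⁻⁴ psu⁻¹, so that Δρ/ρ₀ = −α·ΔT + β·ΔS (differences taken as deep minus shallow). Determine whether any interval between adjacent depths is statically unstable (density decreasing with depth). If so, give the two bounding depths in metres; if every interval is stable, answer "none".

Evaluate Δρ/ρ₀ = −αΔT + βΔS across each adjacent pair:
  68–86 m: −αΔT+βΔS = −(1.3 × 10⁻⁴)(-12.4)+(7.7 × 10⁻⁴)(+0.52) = 2.0 × 10⁻³ → stable
  86–88 m: −αΔT+βΔS = −(1.3 × 10⁻⁴)(+9.8)+(7.7 × 10⁻⁴)(-0.95) = -2.0 × 10⁻³ → UNSTABLE
  88–180 m: −αΔT+βΔS = −(1.3 × 10⁻⁴)(-1.7)+(7.7 × 10⁻⁴)(-0.02) = 2.1 × 10⁻⁴ → stable
The 86–88 m interval has Δρ < 0: lighter water underlies denser water.

86–88 m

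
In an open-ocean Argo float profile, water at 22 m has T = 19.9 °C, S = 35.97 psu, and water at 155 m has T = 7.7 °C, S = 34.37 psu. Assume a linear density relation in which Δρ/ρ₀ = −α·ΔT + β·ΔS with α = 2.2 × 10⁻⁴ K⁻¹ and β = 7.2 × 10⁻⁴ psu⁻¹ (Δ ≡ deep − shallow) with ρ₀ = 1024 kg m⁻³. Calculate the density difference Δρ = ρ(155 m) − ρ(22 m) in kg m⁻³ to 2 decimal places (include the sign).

+1.57 kg m⁻³

ΔT = -12.2 K, ΔS = -1.60 psu (deep − shallow).
Δρ/ρ₀ = −(2.2 × 10⁻⁴)(-12.2) + (7.2 × 10⁻⁴)(-1.60) = 1.532 × 10⁻³.
Δρ = 1024 × (1.532 × 10⁻³) = +1.57 kg m⁻³.
Positive Δρ: denser below, stable.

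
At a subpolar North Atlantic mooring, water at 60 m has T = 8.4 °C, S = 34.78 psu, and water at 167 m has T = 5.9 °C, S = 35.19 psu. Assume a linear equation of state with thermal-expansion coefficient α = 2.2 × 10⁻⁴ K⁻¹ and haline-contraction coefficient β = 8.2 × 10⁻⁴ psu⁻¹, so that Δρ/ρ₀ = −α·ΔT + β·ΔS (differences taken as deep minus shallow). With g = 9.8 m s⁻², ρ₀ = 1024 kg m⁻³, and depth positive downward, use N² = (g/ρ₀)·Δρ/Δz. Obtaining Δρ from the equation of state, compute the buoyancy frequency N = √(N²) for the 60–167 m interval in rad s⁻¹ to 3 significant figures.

ΔT = -2.5 K, ΔS = +0.41 psu (deep − shallow).
Δρ/ρ₀ = −αΔT + βΔS = 5.50 × 10⁻⁴ + 3.362 × 10⁻⁴ = 8.862 × 10⁻⁴, so Δρ ≈ 0.9075 kg m⁻³.
N² = (g/ρ₀)·Δρ/Δz = g·(Δρ/ρ₀)/Δz = 9.8 × 8.862 × 10⁻⁴ / 107 = 8.1166 × 10⁻⁵ s⁻².
N = √(8.1166 × 10⁻⁵) = 9.0092 × 10⁻³ rad s⁻¹ ≈ 9.01 × 10⁻³ rad s⁻¹.

9.01 × 10⁻³ rad s⁻¹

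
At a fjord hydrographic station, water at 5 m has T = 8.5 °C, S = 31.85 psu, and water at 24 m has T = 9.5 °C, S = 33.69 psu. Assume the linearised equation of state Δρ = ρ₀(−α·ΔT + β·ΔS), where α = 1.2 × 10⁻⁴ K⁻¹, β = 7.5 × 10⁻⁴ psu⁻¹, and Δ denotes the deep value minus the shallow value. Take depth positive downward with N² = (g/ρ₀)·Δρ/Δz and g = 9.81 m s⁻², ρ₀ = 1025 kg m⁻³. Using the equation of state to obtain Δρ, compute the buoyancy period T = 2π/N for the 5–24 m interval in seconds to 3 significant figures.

ΔT = +1.0 K, ΔS = +1.84 psu (deep − shallow).
Δρ/ρ₀ = −αΔT + βΔS = -1.20 × 10⁻⁴ + 1.38 × 10⁻³ = 1.26 × 10⁻³, so Δρ ≈ 1.292 kg m⁻³.
N² = (g/ρ₀)·Δρ/Δz = g·(Δρ/ρ₀)/Δz = 9.81 × 1.26 × 10⁻³ / 19 = 6.5056 × 10⁻⁴ s⁻².
N = √(6.5056 × 10⁻⁴) = 0.025506 rad s⁻¹ → T = 2π/N = 246.34 s ≈ 246 s.

246 s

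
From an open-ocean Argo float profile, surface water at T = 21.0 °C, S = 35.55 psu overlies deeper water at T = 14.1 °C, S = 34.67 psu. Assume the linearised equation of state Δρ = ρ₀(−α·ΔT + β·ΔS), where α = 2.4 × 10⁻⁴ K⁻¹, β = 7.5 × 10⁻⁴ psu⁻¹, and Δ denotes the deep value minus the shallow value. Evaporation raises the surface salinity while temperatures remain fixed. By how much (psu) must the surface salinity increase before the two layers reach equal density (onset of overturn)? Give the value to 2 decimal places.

1.33 psu

Neutral buoyancy requires −α(T_deep − T_surf) + β(S_deep − S_surf′) = 0.
S_surf′ = S_deep − (α/β)·ΔT = 34.67 − (2.4 × 10⁻⁴/7.5 × 10⁻⁴)·(-6.9) = 36.8780 psu.
Increase required: 36.8780 − 35.55 = 1.3280 psu.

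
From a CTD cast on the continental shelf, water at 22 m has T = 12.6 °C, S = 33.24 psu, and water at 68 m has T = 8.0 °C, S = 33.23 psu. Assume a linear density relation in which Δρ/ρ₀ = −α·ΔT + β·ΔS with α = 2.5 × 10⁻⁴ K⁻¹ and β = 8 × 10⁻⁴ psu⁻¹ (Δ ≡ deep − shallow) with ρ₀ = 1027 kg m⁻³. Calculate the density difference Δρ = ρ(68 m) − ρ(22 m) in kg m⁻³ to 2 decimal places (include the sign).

ΔT = -4.6 K, ΔS = -0.01 psu (deep − shallow).
Δρ/ρ₀ = −(2.5 × 10⁻⁴)(-4.6) + (8 × 10⁻⁴)(-0.01) = 1.142 × 10⁻³.
Δρ = 1027 × (1.142 × 10⁻³) = +1.17 kg m⁻³.
Positive Δρ: denser below, stable.

+1.17 kg m⁻³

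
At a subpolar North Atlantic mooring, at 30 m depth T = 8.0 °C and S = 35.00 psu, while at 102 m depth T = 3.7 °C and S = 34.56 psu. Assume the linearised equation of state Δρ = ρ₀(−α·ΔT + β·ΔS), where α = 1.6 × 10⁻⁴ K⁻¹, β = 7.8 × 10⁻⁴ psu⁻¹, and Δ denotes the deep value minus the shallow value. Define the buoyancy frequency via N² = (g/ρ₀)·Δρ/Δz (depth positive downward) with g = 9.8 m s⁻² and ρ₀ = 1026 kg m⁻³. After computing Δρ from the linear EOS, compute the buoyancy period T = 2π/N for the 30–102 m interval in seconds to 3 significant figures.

ΔT = -4.3 K, ΔS = -0.44 psu (deep − shallow).
Δρ/ρ₀ = −αΔT + βΔS = 6.88 × 10⁻⁴ − 3.432 × 10⁻⁴ = 3.448 × 10⁻⁴, so Δρ ≈ 0.3538 kg m⁻³.
N² = (g/ρ₀)·Δρ/Δz = g·(Δρ/ρ₀)/Δz = 9.8 × 3.448 × 10⁻⁴ / 72 = 4.6931 × 10⁻⁵ s⁻².
N = √(4.6931 × 10⁻⁵) = 6.8506 × 10⁻³ rad s⁻¹ → T = 2π/N = 917.17 s ≈ 917 s.

917 s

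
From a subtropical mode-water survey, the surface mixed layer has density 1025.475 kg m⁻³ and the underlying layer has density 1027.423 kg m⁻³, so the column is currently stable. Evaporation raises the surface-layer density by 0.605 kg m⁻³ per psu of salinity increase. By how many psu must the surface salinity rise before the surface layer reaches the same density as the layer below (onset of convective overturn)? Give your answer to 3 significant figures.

3.22 psu

Density deficit of the surface layer: 1027.423 − 1025.475 = 1.948 kg m⁻³.
Required change = 1.948 / 0.605 = 3.22 psu.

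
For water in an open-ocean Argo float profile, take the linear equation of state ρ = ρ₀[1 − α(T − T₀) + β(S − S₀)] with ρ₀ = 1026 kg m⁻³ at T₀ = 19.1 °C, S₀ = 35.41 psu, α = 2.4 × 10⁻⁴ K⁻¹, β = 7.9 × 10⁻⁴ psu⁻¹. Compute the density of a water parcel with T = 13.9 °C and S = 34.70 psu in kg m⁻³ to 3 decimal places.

1026.705 kg m⁻³

T − T₀ = -5.2 K, S − S₀ = -0.71 psu.
Bracket = 1 − α·(-5.2) + β·(-0.71) = 1 + (6.871 × 10⁻⁴) = 1.0006871.
ρ = 1026 × 1.0006871 = 1026.705 kg m⁻³.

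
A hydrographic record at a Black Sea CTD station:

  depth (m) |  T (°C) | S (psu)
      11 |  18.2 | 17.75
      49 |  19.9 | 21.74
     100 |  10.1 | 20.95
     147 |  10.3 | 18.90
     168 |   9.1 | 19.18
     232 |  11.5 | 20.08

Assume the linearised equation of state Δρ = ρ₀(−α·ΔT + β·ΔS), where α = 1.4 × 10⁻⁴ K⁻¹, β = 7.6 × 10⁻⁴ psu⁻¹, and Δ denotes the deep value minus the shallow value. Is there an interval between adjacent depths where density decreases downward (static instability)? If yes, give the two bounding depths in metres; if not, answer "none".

Evaluate Δρ/ρ₀ = −αΔT + βΔS across each adjacent pair:
  11–49 m: −αΔT+βΔS = −(1.4 × 10⁻⁴)(+1.7)+(7.6 × 10⁻⁴)(+3.99) = 2.8 × 10⁻³ → stable
  49–100 m: −αΔT+βΔS = −(1.4 × 10⁻⁴)(-9.8)+(7.6 × 10⁻⁴)(-0.79) = 7.7 × 10⁻⁴ → stable
  100–147 m: −αΔT+βΔS = −(1.4 × 10⁻⁴)(+0.2)+(7.6 × 10⁻⁴)(-2.05) = -1.6 × 10⁻³ → UNSTABLE
  147–168 m: −αΔT+βΔS = −(1.4 × 10⁻⁴)(-1.2)+(7.6 × 10⁻⁴)(+0.28) = 3.8 × 10⁻⁴ → stable
  168–232 m: −αΔT+βΔS = −(1.4 × 10⁻⁴)(+2.4)+(7.6 × 10⁻⁴)(+0.90) = 3.5 × 10⁻⁴ → stable
The 100–147 m interval has Δρ < 0: lighter water underlies denser water.

100–147 m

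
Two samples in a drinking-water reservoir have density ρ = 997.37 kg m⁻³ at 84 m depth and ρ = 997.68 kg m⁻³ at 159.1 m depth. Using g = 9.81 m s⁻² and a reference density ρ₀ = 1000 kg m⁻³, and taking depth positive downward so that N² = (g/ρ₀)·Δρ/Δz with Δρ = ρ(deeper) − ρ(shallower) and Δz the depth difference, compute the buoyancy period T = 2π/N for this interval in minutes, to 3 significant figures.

Δρ = 997.68 − 997.37 = 0.31 kg m⁻³ over Δz = 159.1 − 84 = 75.1 m.
N² = (9.81/1000) × (0.31/75.1) = 4.0494 × 10⁻⁵ s⁻².
N = √(4.0494 × 10⁻⁵) = 6.3635 × 10⁻³ rad s⁻¹, so T = 2π/N = 987.38 s = 16.456 min ≈ 16.5 min.

16.5 min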